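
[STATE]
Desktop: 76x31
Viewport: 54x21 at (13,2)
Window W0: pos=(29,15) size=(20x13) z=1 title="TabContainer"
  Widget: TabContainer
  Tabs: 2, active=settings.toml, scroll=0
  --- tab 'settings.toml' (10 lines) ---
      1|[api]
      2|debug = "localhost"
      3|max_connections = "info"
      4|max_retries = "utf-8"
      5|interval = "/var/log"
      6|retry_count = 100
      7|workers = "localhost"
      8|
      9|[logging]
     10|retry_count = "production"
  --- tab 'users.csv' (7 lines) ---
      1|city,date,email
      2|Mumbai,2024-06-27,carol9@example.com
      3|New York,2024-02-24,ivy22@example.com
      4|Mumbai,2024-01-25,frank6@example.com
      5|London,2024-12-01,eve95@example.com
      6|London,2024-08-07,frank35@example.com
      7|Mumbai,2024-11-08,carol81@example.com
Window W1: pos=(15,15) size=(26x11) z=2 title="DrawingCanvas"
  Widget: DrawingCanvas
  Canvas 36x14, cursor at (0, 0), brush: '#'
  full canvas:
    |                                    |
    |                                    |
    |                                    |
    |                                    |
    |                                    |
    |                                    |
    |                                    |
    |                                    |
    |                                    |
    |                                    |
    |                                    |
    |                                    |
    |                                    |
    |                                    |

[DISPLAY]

                                                      
                                                      
                                                      
                                                      
                                                      
                                                      
                                                      
                                                      
                                                      
                                                      
                                                      
                                                      
                                                      
  ┏━━━━━━━━━━━━━━━━━━━━━━━━┓━━━━━━━┓                  
  ┃ DrawingCanvas          ┃er     ┃                  
  ┠────────────────────────┨───────┨                  
  ┃+                       ┃oml]│ u┃                  
  ┃                        ┃───────┃                  
  ┃                        ┃       ┃                  
  ┃                        ┃calhost┃                  
  ┃                        ┃ions = ┃                  


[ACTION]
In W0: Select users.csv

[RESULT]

                                                      
                                                      
                                                      
                                                      
                                                      
                                                      
                                                      
                                                      
                                                      
                                                      
                                                      
                                                      
                                                      
  ┏━━━━━━━━━━━━━━━━━━━━━━━━┓━━━━━━━┓                  
  ┃ DrawingCanvas          ┃er     ┃                  
  ┠────────────────────────┨───────┨                  
  ┃+                       ┃oml │[u┃                  
  ┃                        ┃───────┃                  
  ┃                        ┃mail   ┃                  
  ┃                        ┃-06-27,┃                  
  ┃                        ┃24-02-2┃                  


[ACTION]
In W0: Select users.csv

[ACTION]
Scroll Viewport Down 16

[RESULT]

                                                      
                                                      
                                                      
                                                      
                                                      
  ┏━━━━━━━━━━━━━━━━━━━━━━━━┓━━━━━━━┓                  
  ┃ DrawingCanvas          ┃er     ┃                  
  ┠────────────────────────┨───────┨                  
  ┃+                       ┃oml │[u┃                  
  ┃                        ┃───────┃                  
  ┃                        ┃mail   ┃                  
  ┃                        ┃-06-27,┃                  
  ┃                        ┃24-02-2┃                  
  ┃                        ┃-01-25,┃                  
  ┃                        ┃-12-01,┃                  
  ┗━━━━━━━━━━━━━━━━━━━━━━━━┛-08-07,┃                  
                ┃Mumbai,2024-11-08,┃                  
                ┗━━━━━━━━━━━━━━━━━━┛                  
                                                      
                                                      
                                                      


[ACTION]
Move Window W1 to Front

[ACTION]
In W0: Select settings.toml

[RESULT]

                                                      
                                                      
                                                      
                                                      
                                                      
  ┏━━━━━━━━━━━━━━━━━━━━━━━━┓━━━━━━━┓                  
  ┃ DrawingCanvas          ┃er     ┃                  
  ┠────────────────────────┨───────┨                  
  ┃+                       ┃oml]│ u┃                  
  ┃                        ┃───────┃                  
  ┃                        ┃       ┃                  
  ┃                        ┃calhost┃                  
  ┃                        ┃ions = ┃                  
  ┃                        ┃ = "utf┃                  
  ┃                        ┃"/var/l┃                  
  ┗━━━━━━━━━━━━━━━━━━━━━━━━┛ = 100 ┃                  
                ┃workers = "localho┃                  
                ┗━━━━━━━━━━━━━━━━━━┛                  
                                                      
                                                      
                                                      


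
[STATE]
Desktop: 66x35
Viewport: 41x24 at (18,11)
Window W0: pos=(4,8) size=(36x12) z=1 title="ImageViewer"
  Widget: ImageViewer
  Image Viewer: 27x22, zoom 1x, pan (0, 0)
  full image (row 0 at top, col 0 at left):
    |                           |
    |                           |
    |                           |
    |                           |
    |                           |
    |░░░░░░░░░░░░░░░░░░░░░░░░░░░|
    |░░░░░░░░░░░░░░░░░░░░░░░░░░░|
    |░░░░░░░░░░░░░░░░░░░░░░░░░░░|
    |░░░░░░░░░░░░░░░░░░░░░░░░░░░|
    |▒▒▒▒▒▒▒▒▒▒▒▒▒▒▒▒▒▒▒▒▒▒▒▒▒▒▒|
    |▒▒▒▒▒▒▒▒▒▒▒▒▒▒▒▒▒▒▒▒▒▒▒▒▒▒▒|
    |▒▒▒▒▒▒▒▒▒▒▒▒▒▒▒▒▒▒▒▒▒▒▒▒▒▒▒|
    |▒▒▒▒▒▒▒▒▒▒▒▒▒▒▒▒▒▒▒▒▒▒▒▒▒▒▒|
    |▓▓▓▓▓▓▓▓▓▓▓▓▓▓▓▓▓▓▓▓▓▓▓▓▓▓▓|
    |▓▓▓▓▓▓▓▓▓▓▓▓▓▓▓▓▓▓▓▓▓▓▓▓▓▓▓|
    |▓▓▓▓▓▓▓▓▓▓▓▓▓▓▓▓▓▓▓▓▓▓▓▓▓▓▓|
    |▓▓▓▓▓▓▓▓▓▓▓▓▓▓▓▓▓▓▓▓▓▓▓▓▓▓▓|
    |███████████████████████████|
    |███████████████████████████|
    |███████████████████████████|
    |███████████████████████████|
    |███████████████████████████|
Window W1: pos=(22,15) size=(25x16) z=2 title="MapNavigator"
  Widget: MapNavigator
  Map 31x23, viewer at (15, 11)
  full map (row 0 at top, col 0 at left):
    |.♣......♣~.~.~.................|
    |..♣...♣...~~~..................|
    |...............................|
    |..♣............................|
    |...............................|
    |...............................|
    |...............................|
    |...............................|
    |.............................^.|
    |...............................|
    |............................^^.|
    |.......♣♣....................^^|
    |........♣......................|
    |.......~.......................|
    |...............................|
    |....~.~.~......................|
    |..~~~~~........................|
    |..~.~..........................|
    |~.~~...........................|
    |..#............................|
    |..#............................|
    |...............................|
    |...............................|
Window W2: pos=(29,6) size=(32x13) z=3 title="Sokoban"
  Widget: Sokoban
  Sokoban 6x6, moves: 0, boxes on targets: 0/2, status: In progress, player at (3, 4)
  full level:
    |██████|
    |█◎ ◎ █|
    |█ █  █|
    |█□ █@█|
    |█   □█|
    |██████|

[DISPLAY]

           ┃█ █  █                       
           ┃█□ █@█                       
           ┃█   □█                       
           ┃██████                       
    ┏━━━━━━┃Moves: 0  0/2                
░░░░┃ MapNa┃                             
░░░░┠──────┃                             
░░░░┃......┗━━━━━━━━━━━━━━━━━━━━━━━━━━━━━
━━━━┃.......................┃            
    ┃.......................┃            
    ┃.......................┃            
    ┃.......................┃            
    ┃.......................┃            
    ┃...♣♣......@...........┃            
    ┃....♣..................┃            
    ┃...~...................┃            
    ┃.......................┃            
    ┃~.~.~..................┃            
    ┃~~~....................┃            
    ┗━━━━━━━━━━━━━━━━━━━━━━━┛            
                                         
                                         
                                         
                                         


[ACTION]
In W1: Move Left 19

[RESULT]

           ┃█ █  █                       
           ┃█□ █@█                       
           ┃█   □█                       
           ┃██████                       
    ┏━━━━━━┃Moves: 0  0/2                
░░░░┃ MapNa┃                             
░░░░┠──────┃                             
░░░░┃      ┗━━━━━━━━━━━━━━━━━━━━━━━━━━━━━
━━━━┃           ............┃            
    ┃           ............┃            
    ┃           ............┃            
    ┃           ............┃            
    ┃           ............┃            
    ┃           @......♣♣...┃            
    ┃           ........♣...┃            
    ┃           .......~....┃            
    ┃           ............┃            
    ┃           ....~.~.~...┃            
    ┃           ..~~~~~.....┃            
    ┗━━━━━━━━━━━━━━━━━━━━━━━┛            
                                         
                                         
                                         
                                         


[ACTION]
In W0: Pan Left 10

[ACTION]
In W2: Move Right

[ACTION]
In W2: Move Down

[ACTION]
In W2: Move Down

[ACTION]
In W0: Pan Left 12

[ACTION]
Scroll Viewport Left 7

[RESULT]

                  ┃█ █  █                
                  ┃█□ █@█                
                  ┃█   □█                
                  ┃██████                
           ┏━━━━━━┃Moves: 0  0/2         
░░░░░░░░░░░┃ MapNa┃                      
░░░░░░░░░░░┠──────┃                      
░░░░░░░░░░░┃      ┗━━━━━━━━━━━━━━━━━━━━━━
━━━━━━━━━━━┃           ............┃     
           ┃           ............┃     
           ┃           ............┃     
           ┃           ............┃     
           ┃           ............┃     
           ┃           @......♣♣...┃     
           ┃           ........♣...┃     
           ┃           .......~....┃     
           ┃           ............┃     
           ┃           ....~.~.~...┃     
           ┃           ..~~~~~.....┃     
           ┗━━━━━━━━━━━━━━━━━━━━━━━┛     
                                         
                                         
                                         
                                         


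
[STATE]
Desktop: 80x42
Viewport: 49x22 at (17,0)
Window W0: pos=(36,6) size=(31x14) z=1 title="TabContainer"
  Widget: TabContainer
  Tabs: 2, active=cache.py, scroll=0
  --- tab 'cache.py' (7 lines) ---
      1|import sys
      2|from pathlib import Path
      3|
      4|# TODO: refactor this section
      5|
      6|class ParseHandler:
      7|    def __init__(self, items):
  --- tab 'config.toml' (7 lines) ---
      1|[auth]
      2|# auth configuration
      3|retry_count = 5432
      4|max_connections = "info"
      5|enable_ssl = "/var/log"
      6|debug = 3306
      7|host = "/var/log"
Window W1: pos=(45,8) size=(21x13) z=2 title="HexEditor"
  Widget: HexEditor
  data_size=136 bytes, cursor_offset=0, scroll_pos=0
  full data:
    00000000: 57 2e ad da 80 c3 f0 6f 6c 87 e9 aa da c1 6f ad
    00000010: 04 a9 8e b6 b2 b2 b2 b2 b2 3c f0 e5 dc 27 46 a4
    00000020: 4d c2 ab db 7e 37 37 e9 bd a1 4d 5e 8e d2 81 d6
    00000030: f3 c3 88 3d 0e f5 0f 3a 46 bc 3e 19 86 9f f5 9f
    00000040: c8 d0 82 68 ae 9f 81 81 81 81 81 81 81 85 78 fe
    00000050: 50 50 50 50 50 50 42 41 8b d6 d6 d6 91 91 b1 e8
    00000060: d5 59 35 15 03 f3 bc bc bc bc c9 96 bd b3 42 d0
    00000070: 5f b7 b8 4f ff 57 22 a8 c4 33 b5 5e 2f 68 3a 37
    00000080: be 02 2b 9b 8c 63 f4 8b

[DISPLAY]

                                                 
                                                 
                                                 
                                                 
                                                 
                                                 
                   ┏━━━━━━━━━━━━━━━━━━━━━━━━━━━━━
                   ┃ TabContainer                
                   ┠────────┏━━━━━━━━━━━━━━━━━━━┓
                   ┃[cache.p┃ HexEditor         ┃
                   ┃────────┠───────────────────┨
                   ┃import s┃00000000  57 2e ad ┃
                   ┃from pat┃00000010  04 a9 8e ┃
                   ┃        ┃00000020  4d c2 ab ┃
                   ┃# TODO: ┃00000030  f3 c3 88 ┃
                   ┃        ┃00000040  c8 d0 82 ┃
                   ┃class Pa┃00000050  50 50 50 ┃
                   ┃    def ┃00000060  d5 59 35 ┃
                   ┃        ┃00000070  5f b7 b8 ┃
                   ┗━━━━━━━━┃00000080  be 02 2b ┃
                            ┗━━━━━━━━━━━━━━━━━━━┛
                                                 


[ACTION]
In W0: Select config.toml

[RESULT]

                                                 
                                                 
                                                 
                                                 
                                                 
                                                 
                   ┏━━━━━━━━━━━━━━━━━━━━━━━━━━━━━
                   ┃ TabContainer                
                   ┠────────┏━━━━━━━━━━━━━━━━━━━┓
                   ┃ cache.p┃ HexEditor         ┃
                   ┃────────┠───────────────────┨
                   ┃[auth]  ┃00000000  57 2e ad ┃
                   ┃# auth c┃00000010  04 a9 8e ┃
                   ┃retry_co┃00000020  4d c2 ab ┃
                   ┃max_conn┃00000030  f3 c3 88 ┃
                   ┃enable_s┃00000040  c8 d0 82 ┃
                   ┃debug = ┃00000050  50 50 50 ┃
                   ┃host = "┃00000060  d5 59 35 ┃
                   ┃        ┃00000070  5f b7 b8 ┃
                   ┗━━━━━━━━┃00000080  be 02 2b ┃
                            ┗━━━━━━━━━━━━━━━━━━━┛
                                                 


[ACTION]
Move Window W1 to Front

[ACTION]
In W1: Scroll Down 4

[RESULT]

                                                 
                                                 
                                                 
                                                 
                                                 
                                                 
                   ┏━━━━━━━━━━━━━━━━━━━━━━━━━━━━━
                   ┃ TabContainer                
                   ┠────────┏━━━━━━━━━━━━━━━━━━━┓
                   ┃ cache.p┃ HexEditor         ┃
                   ┃────────┠───────────────────┨
                   ┃[auth]  ┃00000040  c8 d0 82 ┃
                   ┃# auth c┃00000050  50 50 50 ┃
                   ┃retry_co┃00000060  d5 59 35 ┃
                   ┃max_conn┃00000070  5f b7 b8 ┃
                   ┃enable_s┃00000080  be 02 2b ┃
                   ┃debug = ┃                   ┃
                   ┃host = "┃                   ┃
                   ┃        ┃                   ┃
                   ┗━━━━━━━━┃                   ┃
                            ┗━━━━━━━━━━━━━━━━━━━┛
                                                 


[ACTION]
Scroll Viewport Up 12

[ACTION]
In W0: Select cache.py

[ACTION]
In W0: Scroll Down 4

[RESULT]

                                                 
                                                 
                                                 
                                                 
                                                 
                                                 
                   ┏━━━━━━━━━━━━━━━━━━━━━━━━━━━━━
                   ┃ TabContainer                
                   ┠────────┏━━━━━━━━━━━━━━━━━━━┓
                   ┃[cache.p┃ HexEditor         ┃
                   ┃────────┠───────────────────┨
                   ┃        ┃00000040  c8 d0 82 ┃
                   ┃class Pa┃00000050  50 50 50 ┃
                   ┃    def ┃00000060  d5 59 35 ┃
                   ┃        ┃00000070  5f b7 b8 ┃
                   ┃        ┃00000080  be 02 2b ┃
                   ┃        ┃                   ┃
                   ┃        ┃                   ┃
                   ┃        ┃                   ┃
                   ┗━━━━━━━━┃                   ┃
                            ┗━━━━━━━━━━━━━━━━━━━┛
                                                 


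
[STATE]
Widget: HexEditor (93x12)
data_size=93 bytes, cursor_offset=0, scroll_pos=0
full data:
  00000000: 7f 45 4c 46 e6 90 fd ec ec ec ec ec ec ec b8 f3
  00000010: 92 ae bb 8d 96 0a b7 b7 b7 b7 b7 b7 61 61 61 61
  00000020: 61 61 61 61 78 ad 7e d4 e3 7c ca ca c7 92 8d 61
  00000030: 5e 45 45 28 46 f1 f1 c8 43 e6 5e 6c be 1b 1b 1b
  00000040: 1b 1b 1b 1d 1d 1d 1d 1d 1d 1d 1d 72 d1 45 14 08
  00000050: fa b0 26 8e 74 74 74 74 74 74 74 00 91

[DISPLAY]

00000000  7F 45 4c 46 e6 90 fd ec  ec ec ec ec ec ec b8 f3  |.ELF............|               
00000010  92 ae bb 8d 96 0a b7 b7  b7 b7 b7 b7 61 61 61 61  |............aaaa|               
00000020  61 61 61 61 78 ad 7e d4  e3 7c ca ca c7 92 8d 61  |aaaax.~..|.....a|               
00000030  5e 45 45 28 46 f1 f1 c8  43 e6 5e 6c be 1b 1b 1b  |^EE(F...C.^l....|               
00000040  1b 1b 1b 1d 1d 1d 1d 1d  1d 1d 1d 72 d1 45 14 08  |...........r.E..|               
00000050  fa b0 26 8e 74 74 74 74  74 74 74 00 91           |..&.ttttttt..   |               
                                                                                             
                                                                                             
                                                                                             
                                                                                             
                                                                                             
                                                                                             


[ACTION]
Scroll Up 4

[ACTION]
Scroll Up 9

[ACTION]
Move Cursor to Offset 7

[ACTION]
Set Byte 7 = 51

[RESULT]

00000000  7f 45 4c 46 e6 90 fd 51  ec ec ec ec ec ec b8 f3  |.ELF...Q........|               
00000010  92 ae bb 8d 96 0a b7 b7  b7 b7 b7 b7 61 61 61 61  |............aaaa|               
00000020  61 61 61 61 78 ad 7e d4  e3 7c ca ca c7 92 8d 61  |aaaax.~..|.....a|               
00000030  5e 45 45 28 46 f1 f1 c8  43 e6 5e 6c be 1b 1b 1b  |^EE(F...C.^l....|               
00000040  1b 1b 1b 1d 1d 1d 1d 1d  1d 1d 1d 72 d1 45 14 08  |...........r.E..|               
00000050  fa b0 26 8e 74 74 74 74  74 74 74 00 91           |..&.ttttttt..   |               
                                                                                             
                                                                                             
                                                                                             
                                                                                             
                                                                                             
                                                                                             


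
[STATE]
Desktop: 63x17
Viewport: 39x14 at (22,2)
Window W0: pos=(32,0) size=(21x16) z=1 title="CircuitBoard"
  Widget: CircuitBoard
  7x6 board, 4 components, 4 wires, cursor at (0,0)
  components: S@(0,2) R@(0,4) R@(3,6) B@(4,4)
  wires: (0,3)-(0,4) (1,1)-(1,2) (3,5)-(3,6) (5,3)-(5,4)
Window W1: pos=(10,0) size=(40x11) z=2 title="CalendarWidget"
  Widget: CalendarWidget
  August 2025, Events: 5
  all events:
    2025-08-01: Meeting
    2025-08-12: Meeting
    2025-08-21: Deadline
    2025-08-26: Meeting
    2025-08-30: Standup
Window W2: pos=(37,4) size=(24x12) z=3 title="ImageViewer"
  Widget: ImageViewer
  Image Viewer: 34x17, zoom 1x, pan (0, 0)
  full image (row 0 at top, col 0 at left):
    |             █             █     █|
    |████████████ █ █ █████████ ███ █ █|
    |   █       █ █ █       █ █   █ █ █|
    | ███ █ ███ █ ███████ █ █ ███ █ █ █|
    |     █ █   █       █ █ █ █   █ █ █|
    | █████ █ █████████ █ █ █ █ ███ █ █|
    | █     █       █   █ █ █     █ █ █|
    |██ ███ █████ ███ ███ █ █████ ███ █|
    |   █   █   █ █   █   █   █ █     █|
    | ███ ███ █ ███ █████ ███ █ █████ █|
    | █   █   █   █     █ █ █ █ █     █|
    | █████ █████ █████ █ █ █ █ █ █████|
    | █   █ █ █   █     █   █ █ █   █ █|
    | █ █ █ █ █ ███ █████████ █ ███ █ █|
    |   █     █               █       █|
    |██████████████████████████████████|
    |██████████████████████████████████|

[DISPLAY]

───────────────────────────┨──┨        
  August 2025              ┃  ┃        
 Fr Sa Su      ┏━━━━━━━━━━━━━━━━━━━━━━┓
  1*  2  3     ┃ ImageViewer          ┃
  8  9 10      ┠──────────────────────┨
4 15 16 17     ┃             █        ┃
* 22 23 24     ┃████████████ █ █ █████┃
8 29 30* 31    ┃   █       █ █ █      ┃
━━━━━━━━━━━━━━━┃ ███ █ ███ █ ███████ █┃
          ┃    ┃     █ █   █       █ █┃
          ┃4   ┃ █████ █ █████████ █ █┃
          ┃    ┃ █     █       █   █ █┃
          ┃5   ┃██ ███ █████ ███ ███ █┃
          ┗━━━━┗━━━━━━━━━━━━━━━━━━━━━━┛


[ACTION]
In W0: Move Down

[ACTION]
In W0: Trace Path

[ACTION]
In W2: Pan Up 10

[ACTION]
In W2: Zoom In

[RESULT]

───────────────────────────┨──┨        
  August 2025              ┃  ┃        
 Fr Sa Su      ┏━━━━━━━━━━━━━━━━━━━━━━┓
  1*  2  3     ┃ ImageViewer          ┃
  8  9 10      ┠──────────────────────┨
4 15 16 17     ┃                      ┃
* 22 23 24     ┃                      ┃
8 29 30* 31    ┃██████████████████████┃
━━━━━━━━━━━━━━━┃██████████████████████┃
          ┃    ┃      ██              ┃
          ┃4   ┃      ██              ┃
          ┃    ┃  ██████  ██  ██████  ┃
          ┃5   ┃  ██████  ██  ██████  ┃
          ┗━━━━┗━━━━━━━━━━━━━━━━━━━━━━┛


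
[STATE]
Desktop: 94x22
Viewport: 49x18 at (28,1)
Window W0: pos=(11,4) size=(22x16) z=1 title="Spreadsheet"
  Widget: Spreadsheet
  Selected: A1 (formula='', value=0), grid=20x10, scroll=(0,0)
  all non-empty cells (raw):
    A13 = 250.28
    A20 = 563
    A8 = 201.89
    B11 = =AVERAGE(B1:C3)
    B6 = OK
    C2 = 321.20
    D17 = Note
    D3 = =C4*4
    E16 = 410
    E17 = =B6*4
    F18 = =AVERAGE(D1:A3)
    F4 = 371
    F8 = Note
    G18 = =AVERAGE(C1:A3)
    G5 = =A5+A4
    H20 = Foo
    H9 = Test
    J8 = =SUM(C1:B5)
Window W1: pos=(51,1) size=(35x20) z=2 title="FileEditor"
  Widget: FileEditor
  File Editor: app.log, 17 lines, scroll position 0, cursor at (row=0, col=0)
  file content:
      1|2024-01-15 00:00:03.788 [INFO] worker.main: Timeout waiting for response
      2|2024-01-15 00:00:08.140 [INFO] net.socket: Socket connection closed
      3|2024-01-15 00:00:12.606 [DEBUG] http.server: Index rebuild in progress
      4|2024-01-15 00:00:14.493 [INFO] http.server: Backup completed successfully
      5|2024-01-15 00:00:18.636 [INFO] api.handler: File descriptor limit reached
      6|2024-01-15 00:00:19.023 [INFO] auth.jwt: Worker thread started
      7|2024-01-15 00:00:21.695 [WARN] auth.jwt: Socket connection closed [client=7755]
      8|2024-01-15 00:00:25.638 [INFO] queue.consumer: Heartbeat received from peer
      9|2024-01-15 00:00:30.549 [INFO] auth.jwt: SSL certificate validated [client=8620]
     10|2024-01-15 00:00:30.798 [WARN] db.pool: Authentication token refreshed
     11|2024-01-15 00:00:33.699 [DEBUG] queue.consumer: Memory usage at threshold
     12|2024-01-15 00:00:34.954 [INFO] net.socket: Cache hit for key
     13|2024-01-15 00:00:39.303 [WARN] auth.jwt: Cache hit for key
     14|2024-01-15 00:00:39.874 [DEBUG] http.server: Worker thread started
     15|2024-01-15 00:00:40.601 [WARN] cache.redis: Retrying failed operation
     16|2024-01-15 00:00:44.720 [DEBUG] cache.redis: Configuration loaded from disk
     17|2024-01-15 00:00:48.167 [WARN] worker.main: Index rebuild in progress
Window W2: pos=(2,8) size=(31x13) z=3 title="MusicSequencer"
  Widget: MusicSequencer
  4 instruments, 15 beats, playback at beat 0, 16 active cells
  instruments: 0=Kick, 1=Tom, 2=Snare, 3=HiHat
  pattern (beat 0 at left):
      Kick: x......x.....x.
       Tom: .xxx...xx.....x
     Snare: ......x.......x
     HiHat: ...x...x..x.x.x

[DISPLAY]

                       ┏━━━━━━━━━━━━━━━━━━━━━━━━━
                       ┃ FileEditor              
                       ┠─────────────────────────
━━━━┓                  ┃█024-01-15 00:00:03.788 [
    ┃                  ┃2024-01-15 00:00:08.140 [
────┨                  ┃2024-01-15 00:00:12.606 [
    ┃                  ┃2024-01-15 00:00:14.493 [
━━━━┓                  ┃2024-01-15 00:00:18.636 [
    ┃                  ┃2024-01-15 00:00:19.023 [
────┨                  ┃2024-01-15 00:00:21.695 [
    ┃                  ┃2024-01-15 00:00:25.638 [
    ┃                  ┃2024-01-15 00:00:30.549 [
    ┃                  ┃2024-01-15 00:00:30.798 [
    ┃                  ┃2024-01-15 00:00:33.699 [
    ┃                  ┃2024-01-15 00:00:34.954 [
    ┃                  ┃2024-01-15 00:00:39.303 [
    ┃                  ┃2024-01-15 00:00:39.874 [
    ┃                  ┃2024-01-15 00:00:40.601 [


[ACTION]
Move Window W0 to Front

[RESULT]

                       ┏━━━━━━━━━━━━━━━━━━━━━━━━━
                       ┃ FileEditor              
                       ┠─────────────────────────
━━━━┓                  ┃█024-01-15 00:00:03.788 [
    ┃                  ┃2024-01-15 00:00:08.140 [
────┨                  ┃2024-01-15 00:00:12.606 [
    ┃                  ┃2024-01-15 00:00:14.493 [
    ┃                  ┃2024-01-15 00:00:18.636 [
----┃                  ┃2024-01-15 00:00:19.023 [
   0┃                  ┃2024-01-15 00:00:21.695 [
   0┃                  ┃2024-01-15 00:00:25.638 [
   0┃                  ┃2024-01-15 00:00:30.549 [
   0┃                  ┃2024-01-15 00:00:30.798 [
   0┃                  ┃2024-01-15 00:00:33.699 [
    ┃                  ┃2024-01-15 00:00:34.954 [
   0┃                  ┃2024-01-15 00:00:39.303 [
   0┃                  ┃2024-01-15 00:00:39.874 [
   0┃                  ┃2024-01-15 00:00:40.601 [


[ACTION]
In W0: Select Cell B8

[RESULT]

                       ┏━━━━━━━━━━━━━━━━━━━━━━━━━
                       ┃ FileEditor              
                       ┠─────────────────────────
━━━━┓                  ┃█024-01-15 00:00:03.788 [
    ┃                  ┃2024-01-15 00:00:08.140 [
────┨                  ┃2024-01-15 00:00:12.606 [
    ┃                  ┃2024-01-15 00:00:14.493 [
    ┃                  ┃2024-01-15 00:00:18.636 [
----┃                  ┃2024-01-15 00:00:19.023 [
   0┃                  ┃2024-01-15 00:00:21.695 [
   0┃                  ┃2024-01-15 00:00:25.638 [
   0┃                  ┃2024-01-15 00:00:30.549 [
   0┃                  ┃2024-01-15 00:00:30.798 [
   0┃                  ┃2024-01-15 00:00:33.699 [
    ┃                  ┃2024-01-15 00:00:34.954 [
   0┃                  ┃2024-01-15 00:00:39.303 [
 [0]┃                  ┃2024-01-15 00:00:39.874 [
   0┃                  ┃2024-01-15 00:00:40.601 [


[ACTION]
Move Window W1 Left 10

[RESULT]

             ┏━━━━━━━━━━━━━━━━━━━━━━━━━━━━━━━━━┓ 
             ┃ FileEditor                      ┃ 
             ┠─────────────────────────────────┨ 
━━━━┓        ┃█024-01-15 00:00:03.788 [INFO] w▲┃ 
    ┃        ┃2024-01-15 00:00:08.140 [INFO] n█┃ 
────┨        ┃2024-01-15 00:00:12.606 [DEBUG] ░┃ 
    ┃        ┃2024-01-15 00:00:14.493 [INFO] h░┃ 
    ┃        ┃2024-01-15 00:00:18.636 [INFO] a░┃ 
----┃        ┃2024-01-15 00:00:19.023 [INFO] a░┃ 
   0┃        ┃2024-01-15 00:00:21.695 [WARN] a░┃ 
   0┃        ┃2024-01-15 00:00:25.638 [INFO] q░┃ 
   0┃        ┃2024-01-15 00:00:30.549 [INFO] a░┃ 
   0┃        ┃2024-01-15 00:00:30.798 [WARN] d░┃ 
   0┃        ┃2024-01-15 00:00:33.699 [DEBUG] ░┃ 
    ┃        ┃2024-01-15 00:00:34.954 [INFO] n░┃ 
   0┃        ┃2024-01-15 00:00:39.303 [WARN] a░┃ 
 [0]┃        ┃2024-01-15 00:00:39.874 [DEBUG] ░┃ 
   0┃        ┃2024-01-15 00:00:40.601 [WARN] c░┃ 


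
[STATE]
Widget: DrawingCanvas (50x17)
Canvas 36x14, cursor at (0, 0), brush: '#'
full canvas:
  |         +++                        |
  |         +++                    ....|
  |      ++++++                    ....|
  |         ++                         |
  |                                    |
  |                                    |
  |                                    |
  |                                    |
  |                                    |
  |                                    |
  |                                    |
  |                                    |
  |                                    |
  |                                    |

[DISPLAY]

+        +++                                      
         +++                    ....              
      ++++++                    ....              
         ++                                       
                                                  
                                                  
                                                  
                                                  
                                                  
                                                  
                                                  
                                                  
                                                  
                                                  
                                                  
                                                  
                                                  


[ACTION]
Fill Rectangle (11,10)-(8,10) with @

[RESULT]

+        +++                                      
         +++                    ....              
      ++++++                    ....              
         ++                                       
                                                  
                                                  
                                                  
                                                  
          @                                       
          @                                       
          @                                       
          @                                       
                                                  
                                                  
                                                  
                                                  
                                                  


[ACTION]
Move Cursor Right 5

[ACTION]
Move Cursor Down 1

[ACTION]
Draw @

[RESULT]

         +++                                      
     @   +++                    ....              
      ++++++                    ....              
         ++                                       
                                                  
                                                  
                                                  
                                                  
          @                                       
          @                                       
          @                                       
          @                                       
                                                  
                                                  
                                                  
                                                  
                                                  


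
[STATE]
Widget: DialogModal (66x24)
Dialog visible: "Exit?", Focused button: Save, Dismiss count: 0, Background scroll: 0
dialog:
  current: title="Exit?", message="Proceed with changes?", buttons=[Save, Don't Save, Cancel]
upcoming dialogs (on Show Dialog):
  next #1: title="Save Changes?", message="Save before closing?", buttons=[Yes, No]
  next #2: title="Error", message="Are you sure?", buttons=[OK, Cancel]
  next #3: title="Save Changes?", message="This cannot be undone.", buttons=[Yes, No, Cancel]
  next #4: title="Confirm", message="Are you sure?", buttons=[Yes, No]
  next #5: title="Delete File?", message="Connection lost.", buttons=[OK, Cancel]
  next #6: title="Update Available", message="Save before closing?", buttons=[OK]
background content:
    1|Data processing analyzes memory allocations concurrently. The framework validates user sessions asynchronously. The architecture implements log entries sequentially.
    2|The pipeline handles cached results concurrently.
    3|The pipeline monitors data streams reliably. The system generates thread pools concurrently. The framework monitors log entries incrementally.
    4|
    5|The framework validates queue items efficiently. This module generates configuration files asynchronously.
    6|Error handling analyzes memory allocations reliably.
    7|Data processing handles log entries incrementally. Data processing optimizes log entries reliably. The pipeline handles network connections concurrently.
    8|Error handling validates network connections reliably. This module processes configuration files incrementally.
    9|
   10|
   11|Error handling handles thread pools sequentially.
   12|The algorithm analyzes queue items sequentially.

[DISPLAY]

Data processing analyzes memory allocations concurrently. The fram
The pipeline handles cached results concurrently.                 
The pipeline monitors data streams reliably. The system generates 
                                                                  
The framework validates queue items efficiently. This module gener
Error handling analyzes memory allocations reliably.              
Data processing handles log entries incrementally. Data processing
Error handling validates network connections reliably. This module
                                                                  
                 ┌──────────────────────────────┐                 
Error handling ha│            Exit?             │                 
The algorithm ana│    Proceed with changes?     │                 
                 │ [Save]  Don't Save   Cancel  │                 
                 └──────────────────────────────┘                 
                                                                  
                                                                  
                                                                  
                                                                  
                                                                  
                                                                  
                                                                  
                                                                  
                                                                  
                                                                  


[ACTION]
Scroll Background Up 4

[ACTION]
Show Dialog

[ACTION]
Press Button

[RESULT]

Data processing analyzes memory allocations concurrently. The fram
The pipeline handles cached results concurrently.                 
The pipeline monitors data streams reliably. The system generates 
                                                                  
The framework validates queue items efficiently. This module gener
Error handling analyzes memory allocations reliably.              
Data processing handles log entries incrementally. Data processing
Error handling validates network connections reliably. This module
                                                                  
                                                                  
Error handling handles thread pools sequentially.                 
The algorithm analyzes queue items sequentially.                  
                                                                  
                                                                  
                                                                  
                                                                  
                                                                  
                                                                  
                                                                  
                                                                  
                                                                  
                                                                  
                                                                  
                                                                  
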